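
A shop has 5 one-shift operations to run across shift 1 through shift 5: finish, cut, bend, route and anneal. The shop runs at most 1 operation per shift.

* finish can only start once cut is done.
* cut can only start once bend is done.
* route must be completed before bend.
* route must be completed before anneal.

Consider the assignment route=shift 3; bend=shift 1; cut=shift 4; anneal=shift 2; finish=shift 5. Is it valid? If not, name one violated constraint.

The shop runs at most 1 operation per shift — holds.
route must be completed before bend — violated.
cut can only start once bend is done — holds.
route must be completed before anneal — violated.
finish can only start once cut is done — holds.

No — it violates: route must be completed before bend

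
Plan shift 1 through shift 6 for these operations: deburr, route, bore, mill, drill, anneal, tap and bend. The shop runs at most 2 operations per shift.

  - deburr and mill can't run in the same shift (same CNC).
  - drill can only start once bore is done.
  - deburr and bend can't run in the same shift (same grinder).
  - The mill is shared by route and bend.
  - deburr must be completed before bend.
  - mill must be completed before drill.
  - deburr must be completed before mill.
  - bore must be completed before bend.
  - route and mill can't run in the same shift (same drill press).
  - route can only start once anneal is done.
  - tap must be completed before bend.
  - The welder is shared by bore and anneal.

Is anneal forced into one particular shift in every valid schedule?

anneal can be shift 1 (e.g. tap -> shift 2, bend -> shift 3, route -> shift 4, drill -> shift 4, deburr -> shift 1, bore -> shift 2, anneal -> shift 1, mill -> shift 3) or shift 2 (e.g. bore in shift 1; bend in shift 3; drill in shift 4; mill in shift 3; deburr in shift 1; route in shift 4; tap in shift 2; anneal in shift 2).

No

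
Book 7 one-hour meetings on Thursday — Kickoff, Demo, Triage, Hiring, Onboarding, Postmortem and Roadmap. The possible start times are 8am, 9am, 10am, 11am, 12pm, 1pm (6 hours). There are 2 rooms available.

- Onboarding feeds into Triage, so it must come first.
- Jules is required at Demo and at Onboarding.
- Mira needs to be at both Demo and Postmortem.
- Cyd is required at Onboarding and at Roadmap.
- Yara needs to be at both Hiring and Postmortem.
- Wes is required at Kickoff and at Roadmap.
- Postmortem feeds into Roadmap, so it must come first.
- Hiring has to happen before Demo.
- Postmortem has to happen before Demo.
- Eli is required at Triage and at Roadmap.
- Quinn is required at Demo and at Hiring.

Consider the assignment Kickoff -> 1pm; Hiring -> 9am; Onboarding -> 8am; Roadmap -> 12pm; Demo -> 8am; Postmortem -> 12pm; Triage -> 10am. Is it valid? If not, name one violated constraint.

Mira needs to be at both Demo and Postmortem — holds.
Jules is required at Demo and at Onboarding — violated.
Postmortem feeds into Roadmap, so it must come first — violated.
Yara needs to be at both Hiring and Postmortem — holds.
Hiring has to happen before Demo — violated.
Onboarding feeds into Triage, so it must come first — holds.
Cyd is required at Onboarding and at Roadmap — holds.
Wes is required at Kickoff and at Roadmap — holds.
Postmortem has to happen before Demo — violated.
Eli is required at Triage and at Roadmap — holds.
There are 2 rooms available — holds.
Quinn is required at Demo and at Hiring — holds.

No — it violates: Postmortem has to happen before Demo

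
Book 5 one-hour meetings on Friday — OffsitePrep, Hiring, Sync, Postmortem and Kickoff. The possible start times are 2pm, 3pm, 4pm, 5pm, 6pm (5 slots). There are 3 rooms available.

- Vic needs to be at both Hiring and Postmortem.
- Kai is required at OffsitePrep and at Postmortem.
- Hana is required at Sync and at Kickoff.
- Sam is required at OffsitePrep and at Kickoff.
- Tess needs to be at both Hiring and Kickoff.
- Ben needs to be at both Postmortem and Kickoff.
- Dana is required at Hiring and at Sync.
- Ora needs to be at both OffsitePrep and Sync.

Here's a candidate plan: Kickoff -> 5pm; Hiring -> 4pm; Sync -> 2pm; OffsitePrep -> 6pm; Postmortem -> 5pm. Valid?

No. Ben needs to be at both Postmortem and Kickoff is not satisfied.

Tess needs to be at both Hiring and Kickoff — holds.
Ora needs to be at both OffsitePrep and Sync — holds.
Kai is required at OffsitePrep and at Postmortem — holds.
There are 3 rooms available — holds.
Dana is required at Hiring and at Sync — holds.
Hana is required at Sync and at Kickoff — holds.
Sam is required at OffsitePrep and at Kickoff — holds.
Ben needs to be at both Postmortem and Kickoff — violated.
Vic needs to be at both Hiring and Postmortem — holds.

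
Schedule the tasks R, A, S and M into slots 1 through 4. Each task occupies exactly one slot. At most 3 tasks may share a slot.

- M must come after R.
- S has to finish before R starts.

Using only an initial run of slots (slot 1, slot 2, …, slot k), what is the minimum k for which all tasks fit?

3 slots

The precedence chain requires at least 3 distinct slots.
With at most 3 per slot and 4 tasks, at least 2 slots are needed.
3 works (last occupied slot: 3): for example M -> 3, R -> 2, A -> 1, S -> 1.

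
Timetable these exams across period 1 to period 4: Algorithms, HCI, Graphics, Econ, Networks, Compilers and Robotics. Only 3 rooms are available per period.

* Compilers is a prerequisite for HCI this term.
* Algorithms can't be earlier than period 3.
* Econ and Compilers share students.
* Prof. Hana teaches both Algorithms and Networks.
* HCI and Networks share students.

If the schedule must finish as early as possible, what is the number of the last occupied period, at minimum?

3

The precedence chain requires at least 2 distinct periods.
With at most 3 per period and 7 exams, at least 3 periods are needed.
Algorithms can't be placed before period 3, so the schedule must run through at least period 3.
3 works (last occupied period: period 3): for example Compilers in period 1; Algorithms in period 3; Graphics in period 1; Robotics in period 2; HCI in period 2; Networks in period 1; Econ in period 2.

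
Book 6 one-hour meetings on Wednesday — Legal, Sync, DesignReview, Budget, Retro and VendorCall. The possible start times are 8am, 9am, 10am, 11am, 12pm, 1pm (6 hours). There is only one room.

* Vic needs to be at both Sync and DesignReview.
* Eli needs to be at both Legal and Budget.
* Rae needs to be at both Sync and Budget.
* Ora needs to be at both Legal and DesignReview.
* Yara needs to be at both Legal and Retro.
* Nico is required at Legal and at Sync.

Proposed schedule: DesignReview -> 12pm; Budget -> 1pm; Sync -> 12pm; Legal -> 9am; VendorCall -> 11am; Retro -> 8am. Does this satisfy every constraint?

Eli needs to be at both Legal and Budget — holds.
There is only one room — violated.
Ora needs to be at both Legal and DesignReview — holds.
Yara needs to be at both Legal and Retro — holds.
Vic needs to be at both Sync and DesignReview — violated.
Nico is required at Legal and at Sync — holds.
Rae needs to be at both Sync and Budget — holds.

Invalid. Vic needs to be at both Sync and DesignReview.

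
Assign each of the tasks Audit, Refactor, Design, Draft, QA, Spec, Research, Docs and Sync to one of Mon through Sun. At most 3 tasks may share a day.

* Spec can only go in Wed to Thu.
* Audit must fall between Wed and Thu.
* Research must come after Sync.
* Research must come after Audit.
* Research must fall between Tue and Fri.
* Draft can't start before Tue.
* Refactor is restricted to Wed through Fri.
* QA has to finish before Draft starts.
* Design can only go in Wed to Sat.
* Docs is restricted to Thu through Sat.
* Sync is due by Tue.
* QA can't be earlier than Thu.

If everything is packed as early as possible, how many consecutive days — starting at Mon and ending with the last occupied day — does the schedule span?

5

The precedence chain requires at least 2 distinct days.
With at most 3 per day and 9 tasks, at least 3 days are needed.
Propagating the time windows through the other constraints, Draft can't land before Fri — that is day 5 counting from Mon — so the schedule must run through at least 5 days.
5 works (last occupied day: Fri): for example QA in Thu; Sync in Mon; Design in Thu; Audit in Wed; Draft in Fri; Research in Fri; Docs in Thu; Spec in Wed; Refactor in Wed.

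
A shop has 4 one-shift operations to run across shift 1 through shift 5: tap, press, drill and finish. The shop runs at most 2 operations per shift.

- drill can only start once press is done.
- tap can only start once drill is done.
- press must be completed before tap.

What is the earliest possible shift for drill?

shift 2

Precedence pushes drill to at least shift 2; downstream work caps drill at shift 4.
drill at shift 2 is achievable: tap in shift 3; press in shift 1; finish in shift 1; drill in shift 2.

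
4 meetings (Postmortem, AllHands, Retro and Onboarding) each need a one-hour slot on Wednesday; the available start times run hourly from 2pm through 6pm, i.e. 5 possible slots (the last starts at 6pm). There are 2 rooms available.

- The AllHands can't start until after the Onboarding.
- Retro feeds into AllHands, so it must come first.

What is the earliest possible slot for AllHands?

3pm

Precedence pushes AllHands to at least 3pm.
AllHands at 3pm is achievable: Retro -> 2pm, AllHands -> 3pm, Onboarding -> 2pm, Postmortem -> 3pm.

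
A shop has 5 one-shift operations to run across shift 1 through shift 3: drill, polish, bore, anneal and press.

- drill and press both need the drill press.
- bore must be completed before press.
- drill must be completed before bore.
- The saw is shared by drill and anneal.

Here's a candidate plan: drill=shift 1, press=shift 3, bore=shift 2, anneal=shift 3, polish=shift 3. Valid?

Valid

The saw is shared by drill and anneal — holds.
drill and press both need the drill press — holds.
drill must be completed before bore — holds.
bore must be completed before press — holds.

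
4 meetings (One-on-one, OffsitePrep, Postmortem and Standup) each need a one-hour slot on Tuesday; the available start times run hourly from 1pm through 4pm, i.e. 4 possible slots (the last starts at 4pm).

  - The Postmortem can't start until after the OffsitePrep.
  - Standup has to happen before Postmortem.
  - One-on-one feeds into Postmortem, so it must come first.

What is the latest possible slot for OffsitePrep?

Downstream work caps OffsitePrep at 3pm.
OffsitePrep at 3pm is achievable: OffsitePrep=3pm; Standup=1pm; One-on-one=1pm; Postmortem=4pm.

3pm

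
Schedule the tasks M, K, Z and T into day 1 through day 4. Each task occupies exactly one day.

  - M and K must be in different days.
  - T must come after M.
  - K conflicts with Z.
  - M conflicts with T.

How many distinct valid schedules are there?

54

Splitting on M: it can be day 1 (27), day 2 (18), day 3 (9). Listing each branch's schedules as (K, Z, T) by day number:
M=day 1: (2,1,2) (2,1,3) (2,1,4) (2,3,2) (2,3,3) (2,3,4) (2,4,2) (2,4,3) (2,4,4) (3,1,2) (3,1,3) (3,1,4) (3,2,2) (3,2,3) (3,2,4) (3,4,2) (3,4,3) (3,4,4) (4,1,2) (4,1,3) (4,1,4) (4,2,2) (4,2,3) (4,2,4) (4,3,2) (4,3,3) (4,3,4) — 27.
M=day 2: (1,2,3) (1,2,4) (1,3,3) (1,3,4) (1,4,3) (1,4,4) (3,1,3) (3,1,4) (3,2,3) (3,2,4) (3,4,3) (3,4,4) (4,1,3) (4,1,4) (4,2,3) (4,2,4) (4,3,3) (4,3,4) — 18.
M=day 3: (1,2,4) (1,3,4) (1,4,4) (2,1,4) (2,3,4) (2,4,4) (4,1,4) (4,2,4) (4,3,4) — 9.
Summing: 27 + 18 + 9 = 54.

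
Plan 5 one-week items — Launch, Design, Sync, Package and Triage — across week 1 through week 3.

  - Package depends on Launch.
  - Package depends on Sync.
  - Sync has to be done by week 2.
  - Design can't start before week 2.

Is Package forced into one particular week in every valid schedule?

No

Package can be week 2 (e.g. Design -> week 2, Launch -> week 1, Triage -> week 1, Sync -> week 1, Package -> week 2) or week 3 (e.g. Design -> week 2; Launch -> week 1; Sync -> week 1; Package -> week 3; Triage -> week 1).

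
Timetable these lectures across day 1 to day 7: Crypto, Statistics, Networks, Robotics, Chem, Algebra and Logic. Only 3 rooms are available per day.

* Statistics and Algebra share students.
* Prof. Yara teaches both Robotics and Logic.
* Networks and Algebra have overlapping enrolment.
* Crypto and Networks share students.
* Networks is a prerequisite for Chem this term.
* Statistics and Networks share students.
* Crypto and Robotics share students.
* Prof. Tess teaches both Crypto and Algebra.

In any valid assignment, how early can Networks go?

Downstream work caps Networks at day 6.
Networks at day 1 is achievable: Logic -> day 3; Networks -> day 1; Algebra -> day 3; Statistics -> day 2; Robotics -> day 1; Chem -> day 2; Crypto -> day 2.

day 1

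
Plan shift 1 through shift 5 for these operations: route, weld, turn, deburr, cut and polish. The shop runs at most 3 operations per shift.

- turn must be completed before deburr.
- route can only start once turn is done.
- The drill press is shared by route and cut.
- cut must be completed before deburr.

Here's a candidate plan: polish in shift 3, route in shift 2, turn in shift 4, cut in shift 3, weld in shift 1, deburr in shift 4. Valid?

No — it violates: route can only start once turn is done

The drill press is shared by route and cut — holds.
cut must be completed before deburr — holds.
The shop runs at most 3 operations per shift — holds.
route can only start once turn is done — violated.
turn must be completed before deburr — violated.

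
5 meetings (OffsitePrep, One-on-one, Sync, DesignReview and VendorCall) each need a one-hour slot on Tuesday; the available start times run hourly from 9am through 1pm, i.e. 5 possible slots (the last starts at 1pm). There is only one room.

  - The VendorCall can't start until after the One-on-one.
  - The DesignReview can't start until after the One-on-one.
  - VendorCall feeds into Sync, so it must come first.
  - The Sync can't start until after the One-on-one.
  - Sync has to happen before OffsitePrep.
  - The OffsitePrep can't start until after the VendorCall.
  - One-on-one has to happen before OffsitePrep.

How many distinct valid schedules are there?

Enumerating: One-on-one=9am; VendorCall=10am; DesignReview=1pm; Sync=11am; OffsitePrep=12pm | DesignReview=12pm, OffsitePrep=1pm, One-on-one=9am, Sync=11am, VendorCall=10am | DesignReview=11am; Sync=12pm; VendorCall=10am; One-on-one=9am; OffsitePrep=1pm | One-on-one in 9am; Sync in 12pm; DesignReview in 10am; OffsitePrep in 1pm; VendorCall in 11am.

4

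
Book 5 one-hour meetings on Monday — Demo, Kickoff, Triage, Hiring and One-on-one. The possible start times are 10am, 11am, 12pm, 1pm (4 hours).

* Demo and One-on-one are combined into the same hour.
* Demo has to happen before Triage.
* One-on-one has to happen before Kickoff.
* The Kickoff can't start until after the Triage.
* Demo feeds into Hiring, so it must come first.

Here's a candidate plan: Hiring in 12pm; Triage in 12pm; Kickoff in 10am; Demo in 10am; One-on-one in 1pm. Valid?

Invalid. One-on-one has to happen before Kickoff.

Demo has to happen before Triage — holds.
The Kickoff can't start until after the Triage — violated.
Demo feeds into Hiring, so it must come first — holds.
One-on-one has to happen before Kickoff — violated.
Demo and One-on-one are combined into the same hour — violated.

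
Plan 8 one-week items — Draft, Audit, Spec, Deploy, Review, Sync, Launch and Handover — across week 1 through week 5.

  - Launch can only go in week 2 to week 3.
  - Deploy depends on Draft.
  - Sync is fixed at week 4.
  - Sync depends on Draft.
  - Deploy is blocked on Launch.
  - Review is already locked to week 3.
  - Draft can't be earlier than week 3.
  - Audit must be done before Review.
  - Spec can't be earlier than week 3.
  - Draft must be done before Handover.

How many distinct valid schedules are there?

Splitting on Audit: it can be week 1 (24), week 2 (24). Listing each branch's schedules as (Draft, Spec, Deploy, Review, Sync, Launch, Handover) by week number:
Audit=week 1: (3,3,4,3,4,2,4) (3,3,4,3,4,2,5) (3,3,4,3,4,3,4) (3,3,4,3,4,3,5) (3,3,5,3,4,2,4) (3,3,5,3,4,2,5) (3,3,5,3,4,3,4) (3,3,5,3,4,3,5) (3,4,4,3,4,2,4) (3,4,4,3,4,2,5) (3,4,4,3,4,3,4) (3,4,4,3,4,3,5) (3,4,5,3,4,2,4) (3,4,5,3,4,2,5) (3,4,5,3,4,3,4) (3,4,5,3,4,3,5) (3,5,4,3,4,2,4) (3,5,4,3,4,2,5) (3,5,4,3,4,3,4) (3,5,4,3,4,3,5) (3,5,5,3,4,2,4) (3,5,5,3,4,2,5) (3,5,5,3,4,3,4) (3,5,5,3,4,3,5) — 24.
Audit=week 2: (3,3,4,3,4,2,4) (3,3,4,3,4,2,5) (3,3,4,3,4,3,4) (3,3,4,3,4,3,5) (3,3,5,3,4,2,4) (3,3,5,3,4,2,5) (3,3,5,3,4,3,4) (3,3,5,3,4,3,5) (3,4,4,3,4,2,4) (3,4,4,3,4,2,5) (3,4,4,3,4,3,4) (3,4,4,3,4,3,5) (3,4,5,3,4,2,4) (3,4,5,3,4,2,5) (3,4,5,3,4,3,4) (3,4,5,3,4,3,5) (3,5,4,3,4,2,4) (3,5,4,3,4,2,5) (3,5,4,3,4,3,4) (3,5,4,3,4,3,5) (3,5,5,3,4,2,4) (3,5,5,3,4,2,5) (3,5,5,3,4,3,4) (3,5,5,3,4,3,5) — 24.
Summing: 24 + 24 = 48.

48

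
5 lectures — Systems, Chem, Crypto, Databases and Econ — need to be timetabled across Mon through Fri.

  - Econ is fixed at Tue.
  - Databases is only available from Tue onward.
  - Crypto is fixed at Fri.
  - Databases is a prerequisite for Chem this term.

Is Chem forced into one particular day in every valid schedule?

Chem can be Wed (e.g. Databases -> Tue, Econ -> Tue, Crypto -> Fri, Systems -> Mon, Chem -> Wed) or Thu (e.g. Systems -> Mon; Databases -> Tue; Crypto -> Fri; Chem -> Thu; Econ -> Tue).

No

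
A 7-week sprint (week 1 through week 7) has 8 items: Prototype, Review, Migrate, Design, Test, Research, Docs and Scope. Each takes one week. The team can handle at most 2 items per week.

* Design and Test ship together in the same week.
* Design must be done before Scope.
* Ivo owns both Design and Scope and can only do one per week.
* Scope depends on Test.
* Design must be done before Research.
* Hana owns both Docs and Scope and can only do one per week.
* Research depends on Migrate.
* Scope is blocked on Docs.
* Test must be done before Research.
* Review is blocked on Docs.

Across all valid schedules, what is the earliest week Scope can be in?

Precedence pushes Scope to at least week 2.
Scope at week 3 is achievable: Research=week 3; Test=week 1; Migrate=week 2; Review=week 4; Design=week 1; Prototype=week 4; Docs=week 2; Scope=week 3.
Nothing earlier works — the conflict and capacity constraints rule out every week before week 3.

week 3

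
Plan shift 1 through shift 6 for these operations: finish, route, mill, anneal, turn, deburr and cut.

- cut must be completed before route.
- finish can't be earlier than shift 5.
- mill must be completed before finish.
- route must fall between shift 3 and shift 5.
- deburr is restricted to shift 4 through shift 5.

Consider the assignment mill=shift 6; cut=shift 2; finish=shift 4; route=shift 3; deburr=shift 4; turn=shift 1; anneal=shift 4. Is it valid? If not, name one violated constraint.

route must fall between shift 3 and shift 5 — holds.
finish can't be earlier than shift 5 — violated.
deburr is restricted to shift 4 through shift 5 — holds.
mill must be completed before finish — violated.
cut must be completed before route — holds.

No — it violates: mill must be completed before finish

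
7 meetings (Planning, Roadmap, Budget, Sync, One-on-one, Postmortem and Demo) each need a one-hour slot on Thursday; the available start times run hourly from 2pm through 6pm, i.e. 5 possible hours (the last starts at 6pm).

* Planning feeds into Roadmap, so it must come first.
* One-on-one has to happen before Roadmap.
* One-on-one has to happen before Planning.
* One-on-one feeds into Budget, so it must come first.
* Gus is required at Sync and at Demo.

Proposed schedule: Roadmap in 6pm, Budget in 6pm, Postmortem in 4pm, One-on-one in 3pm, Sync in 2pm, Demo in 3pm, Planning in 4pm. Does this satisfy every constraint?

Yes, all constraints hold

Gus is required at Sync and at Demo — holds.
One-on-one feeds into Budget, so it must come first — holds.
One-on-one has to happen before Planning — holds.
One-on-one has to happen before Roadmap — holds.
Planning feeds into Roadmap, so it must come first — holds.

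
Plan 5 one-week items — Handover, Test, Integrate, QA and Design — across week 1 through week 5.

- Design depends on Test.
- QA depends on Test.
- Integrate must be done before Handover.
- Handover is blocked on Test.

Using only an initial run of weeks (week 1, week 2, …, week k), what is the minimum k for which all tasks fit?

2 weeks

The precedence chain requires at least 2 distinct weeks.
2 works (last occupied week: week 2): for example Test -> week 1, QA -> week 2, Design -> week 2, Integrate -> week 1, Handover -> week 2.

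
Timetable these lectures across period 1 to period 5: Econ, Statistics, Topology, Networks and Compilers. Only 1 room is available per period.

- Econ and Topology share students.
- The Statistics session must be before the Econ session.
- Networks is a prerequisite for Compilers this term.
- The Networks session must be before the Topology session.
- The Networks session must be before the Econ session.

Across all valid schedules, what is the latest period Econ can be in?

Precedence pushes Econ to at least period 2.
Econ at period 5 is achievable: Econ=period 5; Networks=period 1; Compilers=period 4; Statistics=period 2; Topology=period 3.

period 5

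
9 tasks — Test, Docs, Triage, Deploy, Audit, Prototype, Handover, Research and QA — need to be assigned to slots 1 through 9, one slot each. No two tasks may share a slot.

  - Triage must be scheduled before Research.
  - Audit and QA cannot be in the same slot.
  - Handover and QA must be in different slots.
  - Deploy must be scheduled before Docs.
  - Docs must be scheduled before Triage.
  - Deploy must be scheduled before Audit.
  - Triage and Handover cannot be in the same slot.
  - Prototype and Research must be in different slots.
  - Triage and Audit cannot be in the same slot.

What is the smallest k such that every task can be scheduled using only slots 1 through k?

The precedence chain requires at least 4 distinct slots.
With at most 1 per slot and 9 tasks, at least 9 slots are needed.
9 works (last occupied slot: 9): for example Deploy -> 1, Audit -> 4, Prototype -> 7, Docs -> 2, Triage -> 3, Test -> 6, QA -> 9, Research -> 5, Handover -> 8.

9 slots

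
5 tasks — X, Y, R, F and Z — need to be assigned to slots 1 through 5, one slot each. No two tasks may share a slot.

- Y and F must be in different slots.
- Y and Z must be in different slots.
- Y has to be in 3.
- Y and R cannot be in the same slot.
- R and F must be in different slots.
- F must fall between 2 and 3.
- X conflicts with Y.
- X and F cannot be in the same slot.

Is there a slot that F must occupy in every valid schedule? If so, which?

F's window is 2–3.
Y is fixed at 3, and F can't share a slot with Y.
So F must be 2.

2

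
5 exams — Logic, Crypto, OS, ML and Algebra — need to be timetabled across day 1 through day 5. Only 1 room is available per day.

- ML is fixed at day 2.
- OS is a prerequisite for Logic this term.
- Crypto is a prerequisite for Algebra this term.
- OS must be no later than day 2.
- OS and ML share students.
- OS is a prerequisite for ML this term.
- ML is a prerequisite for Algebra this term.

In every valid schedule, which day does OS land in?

day 1

OS's window is day 1–day 2.
ML is fixed at day 2, and OS can't share a day with ML.
So OS must be day 1.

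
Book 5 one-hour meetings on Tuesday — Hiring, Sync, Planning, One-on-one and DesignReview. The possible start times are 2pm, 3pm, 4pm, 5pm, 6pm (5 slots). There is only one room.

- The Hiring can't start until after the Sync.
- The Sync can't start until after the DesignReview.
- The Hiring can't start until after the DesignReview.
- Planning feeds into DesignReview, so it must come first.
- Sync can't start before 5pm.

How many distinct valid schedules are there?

Enumerating: Sync in 5pm, One-on-one in 4pm, DesignReview in 3pm, Planning in 2pm, Hiring in 6pm | One-on-one=3pm; Planning=2pm; Sync=5pm; Hiring=6pm; DesignReview=4pm | DesignReview=4pm, Sync=5pm, Hiring=6pm, Planning=3pm, One-on-one=2pm.

3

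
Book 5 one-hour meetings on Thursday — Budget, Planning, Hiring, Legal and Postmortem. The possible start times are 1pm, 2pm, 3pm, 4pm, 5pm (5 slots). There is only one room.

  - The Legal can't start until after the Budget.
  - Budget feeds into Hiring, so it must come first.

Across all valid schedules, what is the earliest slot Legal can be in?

Precedence pushes Legal to at least 2pm.
Legal at 2pm is achievable: Hiring -> 3pm, Legal -> 2pm, Budget -> 1pm, Postmortem -> 5pm, Planning -> 4pm.

2pm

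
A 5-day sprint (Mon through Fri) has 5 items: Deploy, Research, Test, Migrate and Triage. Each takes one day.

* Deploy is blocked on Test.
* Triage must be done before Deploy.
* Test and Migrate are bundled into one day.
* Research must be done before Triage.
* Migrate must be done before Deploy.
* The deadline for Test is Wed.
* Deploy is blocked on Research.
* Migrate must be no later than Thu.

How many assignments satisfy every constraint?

29

Splitting on Deploy: it can be Wed (2), Thu (9), Fri (18). Listing each branch's schedules as (Research, Test, Migrate, Triage):
Deploy=Wed: (Mon,Mon,Mon,Tue) (Mon,Tue,Tue,Tue) — 2.
Deploy=Thu: (Mon,Mon,Mon,Tue) (Mon,Mon,Mon,Wed) (Mon,Tue,Tue,Tue) (Mon,Tue,Tue,Wed) (Mon,Wed,Wed,Tue) (Mon,Wed,Wed,Wed) (Tue,Mon,Mon,Wed) (Tue,Tue,Tue,Wed) (Tue,Wed,Wed,Wed) — 9.
Deploy=Fri: (Mon,Mon,Mon,Tue) (Mon,Mon,Mon,Wed) (Mon,Mon,Mon,Thu) (Mon,Tue,Tue,Tue) (Mon,Tue,Tue,Wed) (Mon,Tue,Tue,Thu) (Mon,Wed,Wed,Tue) (Mon,Wed,Wed,Wed) (Mon,Wed,Wed,Thu) (Tue,Mon,Mon,Wed) (Tue,Mon,Mon,Thu) (Tue,Tue,Tue,Wed) (Tue,Tue,Tue,Thu) (Tue,Wed,Wed,Wed) (Tue,Wed,Wed,Thu) (Wed,Mon,Mon,Thu) (Wed,Tue,Tue,Thu) (Wed,Wed,Wed,Thu) — 18.
Summing: 2 + 9 + 18 = 29.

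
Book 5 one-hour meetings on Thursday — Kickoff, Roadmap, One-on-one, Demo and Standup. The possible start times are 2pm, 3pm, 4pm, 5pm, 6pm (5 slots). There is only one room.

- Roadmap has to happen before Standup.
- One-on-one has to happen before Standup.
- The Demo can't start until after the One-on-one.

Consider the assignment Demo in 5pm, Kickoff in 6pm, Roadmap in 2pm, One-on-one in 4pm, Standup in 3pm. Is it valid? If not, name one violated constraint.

Invalid. One-on-one has to happen before Standup.

There is only one room — holds.
Roadmap has to happen before Standup — holds.
One-on-one has to happen before Standup — violated.
The Demo can't start until after the One-on-one — holds.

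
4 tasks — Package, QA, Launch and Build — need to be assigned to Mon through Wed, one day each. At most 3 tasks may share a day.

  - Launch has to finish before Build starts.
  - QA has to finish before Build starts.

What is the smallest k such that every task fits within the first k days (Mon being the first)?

The precedence chain requires at least 2 distinct days.
With at most 3 per day and 4 tasks, at least 2 days are needed.
2 works (last occupied day: Tue): for example Package in Mon; QA in Mon; Build in Tue; Launch in Mon.

2 days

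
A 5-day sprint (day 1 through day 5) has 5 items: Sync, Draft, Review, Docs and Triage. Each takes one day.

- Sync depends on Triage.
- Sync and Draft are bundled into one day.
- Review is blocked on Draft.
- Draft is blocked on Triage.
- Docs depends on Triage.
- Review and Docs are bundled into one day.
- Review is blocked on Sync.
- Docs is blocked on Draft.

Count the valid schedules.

Splitting on Sync: it can be day 2 (3), day 3 (4), day 4 (3). Listing each branch's schedules as (Draft, Review, Docs, Triage) by day number:
Sync=day 2: (2,3,3,1) (2,4,4,1) (2,5,5,1) — 3.
Sync=day 3: (3,4,4,1) (3,4,4,2) (3,5,5,1) (3,5,5,2) — 4.
Sync=day 4: (4,5,5,1) (4,5,5,2) (4,5,5,3) — 3.
Summing: 3 + 4 + 3 = 10.

10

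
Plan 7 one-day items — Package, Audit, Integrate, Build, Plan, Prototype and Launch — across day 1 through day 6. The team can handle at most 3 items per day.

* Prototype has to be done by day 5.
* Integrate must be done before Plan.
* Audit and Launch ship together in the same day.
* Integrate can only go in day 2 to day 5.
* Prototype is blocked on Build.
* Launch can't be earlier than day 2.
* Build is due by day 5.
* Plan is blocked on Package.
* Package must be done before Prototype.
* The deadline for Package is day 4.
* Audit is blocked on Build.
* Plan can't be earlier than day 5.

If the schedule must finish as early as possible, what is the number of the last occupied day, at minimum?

The precedence chain requires at least 2 distinct days.
With at most 3 per day and 7 work items, at least 3 days are needed.
Plan can't be placed before day 5, so the schedule must run through at least day 5.
5 works (last occupied day: day 5): for example Build -> day 1, Package -> day 1, Integrate -> day 2, Launch -> day 2, Plan -> day 5, Audit -> day 2, Prototype -> day 3.

day 5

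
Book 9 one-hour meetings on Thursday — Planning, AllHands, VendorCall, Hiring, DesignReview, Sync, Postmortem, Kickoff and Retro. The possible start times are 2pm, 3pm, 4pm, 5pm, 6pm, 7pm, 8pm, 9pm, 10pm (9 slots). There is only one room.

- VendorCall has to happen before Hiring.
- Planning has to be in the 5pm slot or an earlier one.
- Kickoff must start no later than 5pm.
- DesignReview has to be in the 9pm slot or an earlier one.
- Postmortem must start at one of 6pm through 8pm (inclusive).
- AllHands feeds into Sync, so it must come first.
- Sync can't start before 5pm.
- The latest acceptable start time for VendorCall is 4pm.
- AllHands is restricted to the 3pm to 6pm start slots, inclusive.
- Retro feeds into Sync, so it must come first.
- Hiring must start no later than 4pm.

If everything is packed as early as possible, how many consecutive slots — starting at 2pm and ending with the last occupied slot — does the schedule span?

The precedence chain requires at least 2 distinct slots.
With at most 1 per slot and 9 meetings, at least 9 slots are needed.
Postmortem can't be placed before 6pm — that is slot 5 counting from 2pm — so the schedule must run through at least 5 slots.
9 works (last occupied slot: 10pm): for example Kickoff -> 5pm, Retro -> 9pm, Sync -> 10pm, Postmortem -> 7pm, VendorCall -> 2pm, Hiring -> 3pm, DesignReview -> 8pm, Planning -> 4pm, AllHands -> 6pm.

9 slots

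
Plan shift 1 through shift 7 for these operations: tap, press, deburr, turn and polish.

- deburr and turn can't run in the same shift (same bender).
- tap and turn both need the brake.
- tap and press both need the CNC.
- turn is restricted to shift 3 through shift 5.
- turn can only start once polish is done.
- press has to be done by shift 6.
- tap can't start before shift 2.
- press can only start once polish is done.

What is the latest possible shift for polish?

shift 4

Downstream work caps polish at shift 4.
polish at shift 4 is achievable: deburr in shift 1; tap in shift 2; polish in shift 4; turn in shift 5; press in shift 5.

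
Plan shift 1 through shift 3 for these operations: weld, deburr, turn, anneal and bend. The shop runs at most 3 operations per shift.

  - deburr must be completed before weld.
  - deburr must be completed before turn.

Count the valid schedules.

42

Splitting on weld: it can be shift 2 (17), shift 3 (25). Listing each branch's schedules as (deburr, turn, anneal, bend) by shift number:
weld=shift 2: (1,2,1,1) (1,2,1,2) (1,2,1,3) (1,2,2,1) (1,2,2,3) (1,2,3,1) (1,2,3,2) (1,2,3,3) (1,3,1,1) (1,3,1,2) (1,3,1,3) (1,3,2,1) (1,3,2,2) (1,3,2,3) (1,3,3,1) (1,3,3,2) (1,3,3,3) — 17.
weld=shift 3: (1,2,1,1) (1,2,1,2) (1,2,1,3) (1,2,2,1) (1,2,2,2) (1,2,2,3) (1,2,3,1) (1,2,3,2) (1,2,3,3) (1,3,1,1) (1,3,1,2) (1,3,1,3) (1,3,2,1) (1,3,2,2) (1,3,2,3) (1,3,3,1) (1,3,3,2) (2,3,1,1) (2,3,1,2) (2,3,1,3) (2,3,2,1) (2,3,2,2) (2,3,2,3) (2,3,3,1) (2,3,3,2) — 25.
Summing: 17 + 25 = 42.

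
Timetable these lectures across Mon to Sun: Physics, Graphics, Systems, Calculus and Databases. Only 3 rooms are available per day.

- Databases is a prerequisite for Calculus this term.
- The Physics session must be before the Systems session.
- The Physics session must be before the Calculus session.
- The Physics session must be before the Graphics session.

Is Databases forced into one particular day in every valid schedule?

No

Databases can be Mon (e.g. Databases -> Mon; Calculus -> Tue; Graphics -> Tue; Physics -> Mon; Systems -> Tue) or Tue (e.g. Physics -> Mon; Systems -> Tue; Graphics -> Tue; Databases -> Tue; Calculus -> Wed).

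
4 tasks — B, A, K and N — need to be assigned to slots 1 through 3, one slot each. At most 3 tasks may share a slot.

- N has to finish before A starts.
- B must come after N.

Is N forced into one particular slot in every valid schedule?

N can be 1 (e.g. B in 2, A in 2, N in 1, K in 1) or 2 (e.g. A=3; K=1; N=2; B=3).

No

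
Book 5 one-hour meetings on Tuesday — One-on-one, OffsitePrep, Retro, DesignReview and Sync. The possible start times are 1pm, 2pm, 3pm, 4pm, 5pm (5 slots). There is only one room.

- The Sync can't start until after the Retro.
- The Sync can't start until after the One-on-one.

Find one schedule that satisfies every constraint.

DesignReview -> 5pm, OffsitePrep -> 4pm, Retro -> 2pm, One-on-one -> 1pm, Sync -> 3pm

Checking: One-on-one(1pm) before Sync(3pm); Retro(2pm) before Sync(3pm); max 1 per slot (cap 1).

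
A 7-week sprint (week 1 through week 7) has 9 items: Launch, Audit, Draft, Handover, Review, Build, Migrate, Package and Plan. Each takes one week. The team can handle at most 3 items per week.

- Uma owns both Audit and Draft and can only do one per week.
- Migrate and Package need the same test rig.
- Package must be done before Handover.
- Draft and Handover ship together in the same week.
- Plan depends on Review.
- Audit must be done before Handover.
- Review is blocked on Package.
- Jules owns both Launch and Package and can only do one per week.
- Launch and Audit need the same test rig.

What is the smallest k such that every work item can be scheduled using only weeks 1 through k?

3

The precedence chain requires at least 3 distinct weeks.
With at most 3 per week and 9 work items, at least 3 weeks are needed.
3 works (last occupied week: week 3): for example Package -> week 1; Launch -> week 3; Review -> week 2; Handover -> week 2; Plan -> week 3; Draft -> week 2; Audit -> week 1; Build -> week 1; Migrate -> week 3.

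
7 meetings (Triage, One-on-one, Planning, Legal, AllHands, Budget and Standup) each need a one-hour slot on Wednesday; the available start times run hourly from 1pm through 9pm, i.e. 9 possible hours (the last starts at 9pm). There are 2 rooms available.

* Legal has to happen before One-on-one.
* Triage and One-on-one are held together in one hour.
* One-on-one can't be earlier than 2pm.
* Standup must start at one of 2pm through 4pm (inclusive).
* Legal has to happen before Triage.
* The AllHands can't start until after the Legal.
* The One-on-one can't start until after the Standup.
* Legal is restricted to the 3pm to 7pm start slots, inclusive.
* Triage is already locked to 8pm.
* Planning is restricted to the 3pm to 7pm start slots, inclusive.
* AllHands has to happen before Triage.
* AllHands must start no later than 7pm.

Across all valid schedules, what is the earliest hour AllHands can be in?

Precedence pushes AllHands to at least 4pm; AllHands's own window allows nothing later than 7pm.
AllHands at 4pm is achievable: AllHands -> 4pm; Triage -> 8pm; One-on-one -> 8pm; Budget -> 1pm; Legal -> 3pm; Planning -> 3pm; Standup -> 2pm.

4pm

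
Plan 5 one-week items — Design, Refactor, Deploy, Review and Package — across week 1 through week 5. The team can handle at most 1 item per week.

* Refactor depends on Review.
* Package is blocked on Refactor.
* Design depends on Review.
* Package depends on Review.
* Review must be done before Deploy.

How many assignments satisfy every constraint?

Splitting on Design: it can be week 2 (3), week 3 (3), week 4 (3), week 5 (3). Listing each branch's schedules as (Refactor, Deploy, Review, Package) by week number:
Design=week 2: (3,4,1,5) (3,5,1,4) (4,3,1,5) — 3.
Design=week 3: (2,4,1,5) (2,5,1,4) (4,2,1,5) — 3.
Design=week 4: (2,3,1,5) (2,5,1,3) (3,2,1,5) — 3.
Design=week 5: (2,3,1,4) (2,4,1,3) (3,2,1,4) — 3.
Summing: 3 + 3 + 3 + 3 = 12.

12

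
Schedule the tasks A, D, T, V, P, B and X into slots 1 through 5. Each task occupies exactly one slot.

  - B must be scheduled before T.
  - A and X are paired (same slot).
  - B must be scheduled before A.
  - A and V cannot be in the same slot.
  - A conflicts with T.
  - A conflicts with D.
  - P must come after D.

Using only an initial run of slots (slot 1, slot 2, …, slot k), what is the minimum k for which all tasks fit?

The precedence chain requires at least 2 distinct slots.
Could 2 slots be enough, i.e. nothing placed later than 2? No: A must come after B (at 1 or later) → {2}; B must come before A (at 2 or earlier) → {1}; T must come after B (at 1 or later) → {2}; T can't share with A (2) → nothing is left.
So 2 slots is not enough.
3 works (last occupied slot: 3): for example V in 1; B in 1; D in 1; X in 2; T in 3; A in 2; P in 2.

3 slots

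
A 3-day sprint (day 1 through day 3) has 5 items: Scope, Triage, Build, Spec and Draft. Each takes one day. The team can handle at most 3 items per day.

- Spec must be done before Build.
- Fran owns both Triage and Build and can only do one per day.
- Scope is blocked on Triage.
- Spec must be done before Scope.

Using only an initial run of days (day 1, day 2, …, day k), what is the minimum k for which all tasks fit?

2

The precedence chain requires at least 2 distinct days.
With at most 3 per day and 5 tasks, at least 2 days are needed.
2 works (last occupied day: day 2): for example Spec=day 1; Triage=day 1; Scope=day 2; Draft=day 1; Build=day 2.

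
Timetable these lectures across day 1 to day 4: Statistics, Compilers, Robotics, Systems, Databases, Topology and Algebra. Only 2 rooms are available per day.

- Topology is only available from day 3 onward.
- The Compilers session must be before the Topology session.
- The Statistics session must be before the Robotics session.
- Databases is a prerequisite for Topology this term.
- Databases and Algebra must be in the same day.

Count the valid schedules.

40

Splitting on Statistics: it can be day 1 (17), day 2 (13), day 3 (10). Listing each branch's schedules as (Compilers, Robotics, Systems, Databases, Topology, Algebra) by day number:
Statistics=day 1: (1,2,2,3,4,3) (1,2,4,3,4,3) (1,3,3,2,4,2) (1,3,4,2,3,2) (1,3,4,2,4,2) (1,4,2,3,4,3) (1,4,3,2,3,2) (1,4,3,2,4,2) (1,4,4,2,3,2) (2,2,1,3,4,3) (2,2,4,3,4,3) (2,4,1,3,4,3) (2,4,2,3,4,3) (3,3,1,2,4,2) (3,3,4,2,4,2) (3,4,1,2,4,2) (3,4,3,2,4,2) — 17.
Statistics=day 2: (1,4,1,3,4,3) (1,4,2,3,4,3) (2,3,3,1,4,1) (2,3,4,1,3,1) (2,3,4,1,4,1) (2,4,1,3,4,3) (2,4,3,1,3,1) (2,4,3,1,4,1) (2,4,4,1,3,1) (3,3,2,1,4,1) (3,3,4,1,4,1) (3,4,2,1,4,1) (3,4,3,1,4,1) — 13.
Statistics=day 3: (1,4,1,2,3,2) (1,4,1,2,4,2) (1,4,3,2,4,2) (1,4,4,2,3,2) (2,4,2,1,3,1) (2,4,2,1,4,1) (2,4,3,1,4,1) (2,4,4,1,3,1) (3,4,1,2,4,2) (3,4,2,1,4,1) — 10.
Summing: 17 + 13 + 10 = 40.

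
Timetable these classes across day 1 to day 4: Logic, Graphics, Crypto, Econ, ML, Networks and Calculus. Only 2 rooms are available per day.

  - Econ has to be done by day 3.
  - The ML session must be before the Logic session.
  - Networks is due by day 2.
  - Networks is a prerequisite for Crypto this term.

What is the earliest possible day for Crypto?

day 2

Precedence pushes Crypto to at least day 2.
Crypto at day 2 is achievable: Logic in day 3, Econ in day 1, Graphics in day 3, Crypto in day 2, Networks in day 1, ML in day 2, Calculus in day 4.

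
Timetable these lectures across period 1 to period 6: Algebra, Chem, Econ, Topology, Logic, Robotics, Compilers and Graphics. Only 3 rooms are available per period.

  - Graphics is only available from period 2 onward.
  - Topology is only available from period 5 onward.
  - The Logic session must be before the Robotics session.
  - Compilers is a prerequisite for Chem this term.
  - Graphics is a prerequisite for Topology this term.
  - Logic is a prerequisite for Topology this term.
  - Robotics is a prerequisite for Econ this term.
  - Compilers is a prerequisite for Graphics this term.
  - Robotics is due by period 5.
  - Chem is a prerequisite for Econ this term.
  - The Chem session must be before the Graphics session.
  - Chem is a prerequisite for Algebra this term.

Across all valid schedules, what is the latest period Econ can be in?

period 6

Precedence pushes Econ to at least period 3.
Econ at period 6 is achievable: Graphics in period 3; Logic in period 1; Econ in period 6; Chem in period 2; Topology in period 5; Compilers in period 1; Algebra in period 3; Robotics in period 2.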